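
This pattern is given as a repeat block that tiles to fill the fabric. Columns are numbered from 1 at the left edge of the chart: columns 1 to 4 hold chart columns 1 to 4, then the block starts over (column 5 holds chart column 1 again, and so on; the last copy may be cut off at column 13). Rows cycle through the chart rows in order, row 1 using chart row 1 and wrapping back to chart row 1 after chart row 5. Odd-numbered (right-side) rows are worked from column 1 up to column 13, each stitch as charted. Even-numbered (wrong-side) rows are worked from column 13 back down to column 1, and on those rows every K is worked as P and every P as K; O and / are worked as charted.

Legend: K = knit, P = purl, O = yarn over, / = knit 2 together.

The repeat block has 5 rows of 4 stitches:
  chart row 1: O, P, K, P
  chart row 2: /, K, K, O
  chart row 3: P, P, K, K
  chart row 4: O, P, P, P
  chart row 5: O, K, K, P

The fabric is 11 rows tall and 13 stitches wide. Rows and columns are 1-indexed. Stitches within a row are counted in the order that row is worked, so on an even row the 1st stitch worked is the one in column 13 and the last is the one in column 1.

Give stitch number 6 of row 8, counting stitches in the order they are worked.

Row 8 uses chart row ((8-1) mod 5)+1 = 3. Row 8 is even, so WS.
Chart row 3 tiled across columns 1-13: P P K K P P K K P P K K P
WS: work from column 13 back to column 1 (reverse the tiled row), swapping K<->P (O and / unchanged).
Row 8 as worked: K P P K K P P K K P P K K
The 6th stitch worked is P.

== STITCH ==
P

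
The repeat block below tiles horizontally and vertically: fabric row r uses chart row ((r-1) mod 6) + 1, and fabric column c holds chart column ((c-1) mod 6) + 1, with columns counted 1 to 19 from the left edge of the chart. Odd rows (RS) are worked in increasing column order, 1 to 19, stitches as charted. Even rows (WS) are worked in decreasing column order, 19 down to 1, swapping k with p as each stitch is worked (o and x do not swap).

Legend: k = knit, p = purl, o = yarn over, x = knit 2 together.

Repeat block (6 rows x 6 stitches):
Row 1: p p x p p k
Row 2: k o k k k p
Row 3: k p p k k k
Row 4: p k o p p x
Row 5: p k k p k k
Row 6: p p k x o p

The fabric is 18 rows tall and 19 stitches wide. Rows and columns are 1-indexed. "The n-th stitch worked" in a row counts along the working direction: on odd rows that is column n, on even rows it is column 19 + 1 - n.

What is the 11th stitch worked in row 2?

Row 2: (2-1) mod 6 = 1, so use chart row 2. Even row -> WS.
Chart row 2 tiled across columns 1-19: k o k k k p k o k k k p k o k k k p k
WS row: flip the tiled sequence (start at column 19) and apply k<->p; o and x stay.
Row 2 as worked: p k p p p o p k p p p o p k p p p o p
The 11th stitch worked is p.

Stitch:
p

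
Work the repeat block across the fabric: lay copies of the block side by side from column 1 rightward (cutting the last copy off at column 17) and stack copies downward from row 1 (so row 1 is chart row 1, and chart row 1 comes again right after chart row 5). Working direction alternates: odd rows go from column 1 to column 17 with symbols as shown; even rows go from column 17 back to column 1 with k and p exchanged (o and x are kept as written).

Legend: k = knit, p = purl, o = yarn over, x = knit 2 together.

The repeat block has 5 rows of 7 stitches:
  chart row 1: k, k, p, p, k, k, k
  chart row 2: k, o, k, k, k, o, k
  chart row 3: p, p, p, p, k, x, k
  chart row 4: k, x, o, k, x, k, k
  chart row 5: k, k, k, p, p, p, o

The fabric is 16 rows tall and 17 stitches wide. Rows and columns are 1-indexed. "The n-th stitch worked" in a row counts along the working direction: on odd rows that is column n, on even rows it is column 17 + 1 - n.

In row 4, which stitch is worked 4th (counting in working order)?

Row 4: (4-1) mod 5 = 3, so use chart row 4. Even row -> WS.
Chart row 4 tiled across columns 1-17: k x o k x k k k x o k x k k k x o
Wrong side: read the tiled row from column 17 down to 1 and exchange k with p (leave o, x).
Row 4 as worked: o x p p p x p o x p p p x p o x p
The 4th stitch worked is p.

== STITCH ==
p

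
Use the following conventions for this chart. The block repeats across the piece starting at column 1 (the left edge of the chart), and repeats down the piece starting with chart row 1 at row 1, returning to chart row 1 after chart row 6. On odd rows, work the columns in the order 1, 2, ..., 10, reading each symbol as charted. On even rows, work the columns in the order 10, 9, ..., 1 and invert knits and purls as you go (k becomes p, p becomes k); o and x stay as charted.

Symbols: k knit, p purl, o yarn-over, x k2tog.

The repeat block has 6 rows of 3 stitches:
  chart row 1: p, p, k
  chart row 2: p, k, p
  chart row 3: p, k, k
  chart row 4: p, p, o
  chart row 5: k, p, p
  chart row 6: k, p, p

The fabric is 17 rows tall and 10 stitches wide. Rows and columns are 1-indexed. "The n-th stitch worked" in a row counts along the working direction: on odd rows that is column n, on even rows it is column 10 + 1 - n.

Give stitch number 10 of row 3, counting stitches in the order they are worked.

Row 3: (3-1) mod 6 = 2, so use chart row 3. Odd row -> RS.
Chart row 3 tiled across columns 1-10: p k k p k k p k k p
RS: work column 1 to column 10, symbols as charted — the tiled row is the row as worked.
Stitch 10 in working order -> p

Result:
p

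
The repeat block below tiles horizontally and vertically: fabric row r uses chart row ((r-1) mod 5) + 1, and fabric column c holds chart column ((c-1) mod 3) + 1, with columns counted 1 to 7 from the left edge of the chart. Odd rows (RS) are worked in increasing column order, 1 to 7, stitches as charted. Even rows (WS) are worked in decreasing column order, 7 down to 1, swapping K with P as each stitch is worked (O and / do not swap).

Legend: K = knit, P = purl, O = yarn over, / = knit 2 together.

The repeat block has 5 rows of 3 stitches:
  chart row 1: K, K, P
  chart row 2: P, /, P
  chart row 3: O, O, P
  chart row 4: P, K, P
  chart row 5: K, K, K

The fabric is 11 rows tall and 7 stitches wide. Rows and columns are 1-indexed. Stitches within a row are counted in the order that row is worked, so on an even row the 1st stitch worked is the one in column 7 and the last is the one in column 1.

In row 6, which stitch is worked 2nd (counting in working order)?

Result:
K

Derivation:
Row 6: (6-1) mod 5 = 0, so use chart row 1. Even row -> WS.
Chart row 1 tiled across columns 1-7: K K P K K P K
WS row: flip the tiled sequence (start at column 7) and apply K<->P; O and / stay.
Row 6 as worked: P K P P K P P
Stitch 2 in working order -> K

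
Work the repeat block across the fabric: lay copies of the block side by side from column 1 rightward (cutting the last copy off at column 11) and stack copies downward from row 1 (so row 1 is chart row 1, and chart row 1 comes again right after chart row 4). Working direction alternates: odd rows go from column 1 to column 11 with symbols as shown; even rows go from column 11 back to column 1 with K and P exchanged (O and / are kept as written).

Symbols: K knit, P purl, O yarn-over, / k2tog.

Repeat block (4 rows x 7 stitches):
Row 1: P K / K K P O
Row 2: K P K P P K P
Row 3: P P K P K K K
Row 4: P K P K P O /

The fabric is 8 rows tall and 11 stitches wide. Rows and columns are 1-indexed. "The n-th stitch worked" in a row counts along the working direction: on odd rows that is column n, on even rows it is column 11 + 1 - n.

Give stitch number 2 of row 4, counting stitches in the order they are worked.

Row 4: (4-1) mod 4 = 3, so use chart row 4. Even row -> WS.
Chart row 4 tiled across columns 1-11: P K P K P O / P K P K
WS: work from column 11 back to column 1 (reverse the tiled row), swapping K<->P (O and / unchanged).
Row 4 as worked: P K P K / O K P K P K
The 2nd stitch worked is K.

Stitch:
K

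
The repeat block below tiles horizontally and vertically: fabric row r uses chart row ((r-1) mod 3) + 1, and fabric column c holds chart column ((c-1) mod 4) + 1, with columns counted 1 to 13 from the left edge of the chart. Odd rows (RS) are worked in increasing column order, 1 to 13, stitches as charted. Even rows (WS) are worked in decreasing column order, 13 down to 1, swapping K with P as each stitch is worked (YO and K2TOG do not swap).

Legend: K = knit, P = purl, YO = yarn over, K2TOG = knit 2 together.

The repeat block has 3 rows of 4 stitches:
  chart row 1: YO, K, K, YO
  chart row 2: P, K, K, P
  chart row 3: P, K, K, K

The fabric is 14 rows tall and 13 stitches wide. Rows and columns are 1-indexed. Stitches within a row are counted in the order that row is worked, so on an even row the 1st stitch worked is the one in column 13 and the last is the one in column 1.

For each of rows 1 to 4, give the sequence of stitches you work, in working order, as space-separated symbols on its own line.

Row 1: chart row 1, RS - tile across columns 1-13 and work as-is.
Row 2: chart row 2, WS - tiled (columns 1-13): P K K P P K K P P K K P P; work from column 13 back to 1 with K<->P swapped.
Row 3: chart row 3, RS - tile across columns 1-13 and work as-is.
Row 4: chart row 1, WS - tiled (columns 1-13): YO K K YO YO K K YO YO K K YO YO; work from column 13 back to 1 with K<->P swapped.

== ROWS AS WORKED ==
YO K K YO YO K K YO YO K K YO YO
K K P P K K P P K K P P K
P K K K P K K K P K K K P
YO YO P P YO YO P P YO YO P P YO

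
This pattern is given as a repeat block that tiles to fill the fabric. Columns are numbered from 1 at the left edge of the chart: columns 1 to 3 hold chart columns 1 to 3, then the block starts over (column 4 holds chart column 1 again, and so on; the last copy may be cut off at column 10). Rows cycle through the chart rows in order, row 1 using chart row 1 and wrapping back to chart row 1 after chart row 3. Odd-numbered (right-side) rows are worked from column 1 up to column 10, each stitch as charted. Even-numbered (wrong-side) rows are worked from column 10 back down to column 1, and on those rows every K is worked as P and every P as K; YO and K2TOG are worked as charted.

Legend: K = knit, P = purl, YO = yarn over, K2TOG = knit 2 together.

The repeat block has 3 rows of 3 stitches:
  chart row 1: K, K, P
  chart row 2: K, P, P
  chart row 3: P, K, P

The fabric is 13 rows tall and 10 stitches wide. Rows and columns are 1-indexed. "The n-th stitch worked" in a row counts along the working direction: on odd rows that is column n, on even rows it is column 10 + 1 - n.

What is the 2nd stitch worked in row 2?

Stitch:
K

Derivation:
Row 2 uses chart row ((2-1) mod 3)+1 = 2. Row 2 is even, so WS.
Chart row 2 tiled across columns 1-10: K P P K P P K P P K
Wrong side: read the tiled row from column 10 down to 1 and exchange K with P (leave YO, K2TOG).
Row 2 as worked: P K K P K K P K K P
Counting 2 along the worked row gives K.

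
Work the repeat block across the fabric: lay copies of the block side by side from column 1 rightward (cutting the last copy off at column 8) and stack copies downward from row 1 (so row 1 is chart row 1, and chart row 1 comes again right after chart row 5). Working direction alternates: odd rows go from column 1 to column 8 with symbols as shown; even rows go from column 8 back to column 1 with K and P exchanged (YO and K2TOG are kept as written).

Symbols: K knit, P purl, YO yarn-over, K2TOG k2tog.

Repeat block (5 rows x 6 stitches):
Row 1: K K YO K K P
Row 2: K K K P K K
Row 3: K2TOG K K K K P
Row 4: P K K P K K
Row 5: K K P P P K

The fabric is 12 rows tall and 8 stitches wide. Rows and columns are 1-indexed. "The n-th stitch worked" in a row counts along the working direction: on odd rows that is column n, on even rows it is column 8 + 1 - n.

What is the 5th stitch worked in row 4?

Row 4 uses chart row ((4-1) mod 5)+1 = 4. Row 4 is even, so WS.
Chart row 4 tiled across columns 1-8: P K K P K K P K
WS row: flip the tiled sequence (start at column 8) and apply K<->P; YO and K2TOG stay.
Row 4 as worked: P K P P K P P K
Counting 5 along the worked row gives K.

== STITCH ==
K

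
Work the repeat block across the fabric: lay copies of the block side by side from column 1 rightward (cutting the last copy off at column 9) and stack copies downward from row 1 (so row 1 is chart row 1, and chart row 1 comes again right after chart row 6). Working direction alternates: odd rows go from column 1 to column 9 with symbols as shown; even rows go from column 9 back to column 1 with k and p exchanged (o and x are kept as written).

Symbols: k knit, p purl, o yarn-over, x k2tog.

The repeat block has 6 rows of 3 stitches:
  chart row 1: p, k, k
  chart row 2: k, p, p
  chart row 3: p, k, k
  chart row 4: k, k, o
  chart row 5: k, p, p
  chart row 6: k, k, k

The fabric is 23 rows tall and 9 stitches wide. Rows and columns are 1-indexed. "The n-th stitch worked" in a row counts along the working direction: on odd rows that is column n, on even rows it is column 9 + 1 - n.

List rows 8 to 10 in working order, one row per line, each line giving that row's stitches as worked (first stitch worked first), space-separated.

Row 8: chart row 2, WS - tiled (columns 1-9): k p p k p p k p p; work from column 9 back to 1 with k<->p swapped.
Row 9: chart row 3, RS - tile across columns 1-9 and work as-is.
Row 10: chart row 4, WS - tiled (columns 1-9): k k o k k o k k o; work from column 9 back to 1 with k<->p swapped.

== ROWS AS WORKED ==
k k p k k p k k p
p k k p k k p k k
o p p o p p o p p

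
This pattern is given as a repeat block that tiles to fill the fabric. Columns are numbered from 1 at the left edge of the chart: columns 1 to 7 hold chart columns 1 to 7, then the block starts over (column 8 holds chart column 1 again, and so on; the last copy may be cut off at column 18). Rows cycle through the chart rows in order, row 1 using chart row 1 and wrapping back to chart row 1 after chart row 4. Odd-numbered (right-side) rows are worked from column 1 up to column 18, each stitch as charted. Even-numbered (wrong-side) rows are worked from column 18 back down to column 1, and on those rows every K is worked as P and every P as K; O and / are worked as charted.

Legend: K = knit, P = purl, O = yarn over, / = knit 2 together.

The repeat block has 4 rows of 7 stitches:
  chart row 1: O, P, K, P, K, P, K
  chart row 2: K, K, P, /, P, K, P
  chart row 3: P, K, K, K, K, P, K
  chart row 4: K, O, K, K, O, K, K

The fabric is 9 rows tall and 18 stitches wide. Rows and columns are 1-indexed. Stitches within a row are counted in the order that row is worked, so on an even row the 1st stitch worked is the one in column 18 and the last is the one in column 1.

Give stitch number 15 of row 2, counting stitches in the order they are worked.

== STITCH ==
/

Derivation:
Row 2 uses chart row ((2-1) mod 4)+1 = 2. Row 2 is even, so WS.
Chart row 2 tiled across columns 1-18: K K P / P K P K K P / P K P K K P /
WS row: flip the tiled sequence (start at column 18) and apply K<->P; O and / stay.
Row 2 as worked: / K P P K P K / K P P K P K / K P P
Stitch 15 in working order -> /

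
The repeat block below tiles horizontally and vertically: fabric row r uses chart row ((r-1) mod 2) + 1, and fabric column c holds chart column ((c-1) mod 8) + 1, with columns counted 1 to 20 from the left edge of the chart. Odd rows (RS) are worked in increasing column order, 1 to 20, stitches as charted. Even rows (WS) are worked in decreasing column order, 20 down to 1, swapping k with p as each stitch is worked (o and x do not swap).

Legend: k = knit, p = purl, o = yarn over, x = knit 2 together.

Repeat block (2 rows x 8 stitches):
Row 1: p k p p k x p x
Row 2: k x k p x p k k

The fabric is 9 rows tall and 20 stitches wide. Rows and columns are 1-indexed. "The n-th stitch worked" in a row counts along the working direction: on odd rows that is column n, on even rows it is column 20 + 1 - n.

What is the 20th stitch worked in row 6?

For row 6: chart row = ((6-1) mod 2) + 1 = 2; this is a WS (even) row.
Chart row 2 tiled across columns 1-20: k x k p x p k k k x k p x p k k k x k p
WS: work from column 20 back to column 1 (reverse the tiled row), swapping k<->p (o and x unchanged).
Row 6 as worked: k p x p p p k x k p x p p p k x k p x p
Stitch 20 in working order -> p

Result:
p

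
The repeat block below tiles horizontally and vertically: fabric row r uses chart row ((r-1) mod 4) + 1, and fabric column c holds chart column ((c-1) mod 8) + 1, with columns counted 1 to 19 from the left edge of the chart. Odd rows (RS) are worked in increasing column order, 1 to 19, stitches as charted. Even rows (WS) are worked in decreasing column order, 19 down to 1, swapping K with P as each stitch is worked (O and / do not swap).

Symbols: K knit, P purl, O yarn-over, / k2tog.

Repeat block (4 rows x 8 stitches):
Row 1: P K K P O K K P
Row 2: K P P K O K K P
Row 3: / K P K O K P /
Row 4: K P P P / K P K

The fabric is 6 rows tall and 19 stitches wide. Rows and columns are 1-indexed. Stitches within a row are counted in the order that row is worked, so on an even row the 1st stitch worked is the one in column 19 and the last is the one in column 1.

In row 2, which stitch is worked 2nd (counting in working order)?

For row 2: chart row = ((2-1) mod 4) + 1 = 2; this is a WS (even) row.
Chart row 2 tiled across columns 1-19: K P P K O K K P K P P K O K K P K P P
WS: work from column 19 back to column 1 (reverse the tiled row), swapping K<->P (O and / unchanged).
Row 2 as worked: K K P K P P O P K K P K P P O P K K P
The 2nd stitch worked is K.

Result:
K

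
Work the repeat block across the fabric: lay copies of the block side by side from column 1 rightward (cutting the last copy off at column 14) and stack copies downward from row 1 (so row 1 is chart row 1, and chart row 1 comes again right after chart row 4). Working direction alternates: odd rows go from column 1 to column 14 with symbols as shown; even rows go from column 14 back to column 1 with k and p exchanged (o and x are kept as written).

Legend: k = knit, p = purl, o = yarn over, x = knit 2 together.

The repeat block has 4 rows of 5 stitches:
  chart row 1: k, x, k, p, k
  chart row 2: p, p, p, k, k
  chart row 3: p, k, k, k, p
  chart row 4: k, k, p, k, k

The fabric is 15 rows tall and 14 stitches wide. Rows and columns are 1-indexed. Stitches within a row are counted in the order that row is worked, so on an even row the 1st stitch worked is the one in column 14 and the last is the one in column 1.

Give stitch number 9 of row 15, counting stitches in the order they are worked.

Result:
k

Derivation:
Row 15 uses chart row ((15-1) mod 4)+1 = 3. Row 15 is odd, so RS.
Chart row 3 tiled across columns 1-14: p k k k p p k k k p p k k k
RS row: no reversal, no swap; stitch n worked = column n.
Counting 9 along the worked row gives k.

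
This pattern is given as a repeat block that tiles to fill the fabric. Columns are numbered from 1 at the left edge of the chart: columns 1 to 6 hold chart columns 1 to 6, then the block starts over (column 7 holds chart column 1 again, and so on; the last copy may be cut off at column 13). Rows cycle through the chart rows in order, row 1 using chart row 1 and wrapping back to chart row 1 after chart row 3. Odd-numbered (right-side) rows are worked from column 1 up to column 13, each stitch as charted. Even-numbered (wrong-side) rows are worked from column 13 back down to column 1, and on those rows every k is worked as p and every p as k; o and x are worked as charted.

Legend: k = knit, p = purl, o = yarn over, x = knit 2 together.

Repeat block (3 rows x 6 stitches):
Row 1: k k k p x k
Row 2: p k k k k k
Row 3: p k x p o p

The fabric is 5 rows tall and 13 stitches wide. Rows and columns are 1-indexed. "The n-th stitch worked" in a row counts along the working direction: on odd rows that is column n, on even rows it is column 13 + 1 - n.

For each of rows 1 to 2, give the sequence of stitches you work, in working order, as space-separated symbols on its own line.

Row 1: chart row 1, RS - tile across columns 1-13 and work as-is.
Row 2: chart row 2, WS - tiled (columns 1-13): p k k k k k p k k k k k p; work from column 13 back to 1 with k<->p swapped.

Result:
k k k p x k k k k p x k k
k p p p p p k p p p p p k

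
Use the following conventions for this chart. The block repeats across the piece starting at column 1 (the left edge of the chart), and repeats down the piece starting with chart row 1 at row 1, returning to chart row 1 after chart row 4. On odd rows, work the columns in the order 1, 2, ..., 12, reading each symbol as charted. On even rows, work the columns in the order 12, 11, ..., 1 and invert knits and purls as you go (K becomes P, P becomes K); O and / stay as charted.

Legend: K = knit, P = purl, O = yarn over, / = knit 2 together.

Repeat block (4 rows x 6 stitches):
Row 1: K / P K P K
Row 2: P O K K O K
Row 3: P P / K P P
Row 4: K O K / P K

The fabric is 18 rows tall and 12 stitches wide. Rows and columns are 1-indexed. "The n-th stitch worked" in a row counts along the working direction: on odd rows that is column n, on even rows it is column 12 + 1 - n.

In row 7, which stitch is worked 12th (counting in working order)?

Row 7 uses chart row ((7-1) mod 4)+1 = 3. Row 7 is odd, so RS.
Chart row 3 tiled across columns 1-12: P P / K P P P P / K P P
RS row: no reversal, no swap; stitch n worked = column n.
The 12th stitch worked is P.

== STITCH ==
P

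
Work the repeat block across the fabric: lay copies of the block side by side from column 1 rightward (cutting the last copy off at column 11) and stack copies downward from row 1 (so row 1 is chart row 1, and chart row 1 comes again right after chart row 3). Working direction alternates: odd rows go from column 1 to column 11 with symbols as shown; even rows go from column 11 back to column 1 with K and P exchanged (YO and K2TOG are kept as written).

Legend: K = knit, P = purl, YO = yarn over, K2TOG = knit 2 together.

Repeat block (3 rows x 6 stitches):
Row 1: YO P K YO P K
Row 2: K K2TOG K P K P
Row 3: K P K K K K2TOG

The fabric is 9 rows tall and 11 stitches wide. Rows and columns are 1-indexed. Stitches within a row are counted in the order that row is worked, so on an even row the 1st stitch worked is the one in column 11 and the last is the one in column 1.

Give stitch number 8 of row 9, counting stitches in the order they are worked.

Row 9: (9-1) mod 3 = 2, so use chart row 3. Odd row -> RS.
Chart row 3 tiled across columns 1-11: K P K K K K2TOG K P K K K
RS: work column 1 to column 11, symbols as charted — the tiled row is the row as worked.
Counting 8 along the worked row gives P.

== STITCH ==
P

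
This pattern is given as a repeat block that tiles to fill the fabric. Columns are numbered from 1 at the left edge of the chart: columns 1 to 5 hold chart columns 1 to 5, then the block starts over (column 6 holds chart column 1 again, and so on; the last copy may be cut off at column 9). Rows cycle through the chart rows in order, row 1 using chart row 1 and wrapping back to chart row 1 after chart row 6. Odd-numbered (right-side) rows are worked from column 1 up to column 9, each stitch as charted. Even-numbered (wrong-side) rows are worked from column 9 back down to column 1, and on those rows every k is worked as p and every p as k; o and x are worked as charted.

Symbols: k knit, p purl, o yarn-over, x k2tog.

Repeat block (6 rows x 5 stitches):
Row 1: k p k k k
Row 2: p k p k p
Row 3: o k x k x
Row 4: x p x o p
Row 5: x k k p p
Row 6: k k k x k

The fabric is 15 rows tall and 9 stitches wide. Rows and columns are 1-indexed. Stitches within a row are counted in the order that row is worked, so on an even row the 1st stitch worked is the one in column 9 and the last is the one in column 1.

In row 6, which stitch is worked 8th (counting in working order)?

== STITCH ==
p

Derivation:
Row 6: (6-1) mod 6 = 5, so use chart row 6. Even row -> WS.
Chart row 6 tiled across columns 1-9: k k k x k k k k x
WS: work from column 9 back to column 1 (reverse the tiled row), swapping k<->p (o and x unchanged).
Row 6 as worked: x p p p p x p p p
The 8th stitch worked is p.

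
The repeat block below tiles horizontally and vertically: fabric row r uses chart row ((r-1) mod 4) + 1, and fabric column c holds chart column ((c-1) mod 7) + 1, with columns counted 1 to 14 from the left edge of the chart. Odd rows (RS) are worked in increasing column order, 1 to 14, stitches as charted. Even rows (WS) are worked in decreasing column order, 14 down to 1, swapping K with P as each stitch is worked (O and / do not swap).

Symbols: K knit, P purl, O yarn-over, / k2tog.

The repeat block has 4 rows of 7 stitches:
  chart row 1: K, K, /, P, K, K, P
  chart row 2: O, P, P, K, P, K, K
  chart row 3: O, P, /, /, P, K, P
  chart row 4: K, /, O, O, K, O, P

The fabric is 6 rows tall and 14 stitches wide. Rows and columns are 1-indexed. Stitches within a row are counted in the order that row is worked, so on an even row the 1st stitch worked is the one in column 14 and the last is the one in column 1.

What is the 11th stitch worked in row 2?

Result:
P

Derivation:
Row 2: (2-1) mod 4 = 1, so use chart row 2. Even row -> WS.
Chart row 2 tiled across columns 1-14: O P P K P K K O P P K P K K
WS: work from column 14 back to column 1 (reverse the tiled row), swapping K<->P (O and / unchanged).
Row 2 as worked: P P K P K K O P P K P K K O
The 11th stitch worked is P.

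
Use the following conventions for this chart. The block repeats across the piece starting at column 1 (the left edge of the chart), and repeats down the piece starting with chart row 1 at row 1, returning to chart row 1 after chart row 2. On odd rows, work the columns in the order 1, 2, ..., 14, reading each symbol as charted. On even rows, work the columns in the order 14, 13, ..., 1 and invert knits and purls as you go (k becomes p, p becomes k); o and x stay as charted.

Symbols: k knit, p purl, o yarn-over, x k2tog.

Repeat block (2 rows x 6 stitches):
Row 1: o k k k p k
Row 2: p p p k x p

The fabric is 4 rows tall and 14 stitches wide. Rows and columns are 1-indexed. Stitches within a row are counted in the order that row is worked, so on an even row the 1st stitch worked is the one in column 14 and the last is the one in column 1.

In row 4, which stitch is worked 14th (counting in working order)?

Stitch:
k

Derivation:
For row 4: chart row = ((4-1) mod 2) + 1 = 2; this is a WS (even) row.
Chart row 2 tiled across columns 1-14: p p p k x p p p p k x p p p
WS row: flip the tiled sequence (start at column 14) and apply k<->p; o and x stay.
Row 4 as worked: k k k x p k k k k x p k k k
The 14th stitch worked is k.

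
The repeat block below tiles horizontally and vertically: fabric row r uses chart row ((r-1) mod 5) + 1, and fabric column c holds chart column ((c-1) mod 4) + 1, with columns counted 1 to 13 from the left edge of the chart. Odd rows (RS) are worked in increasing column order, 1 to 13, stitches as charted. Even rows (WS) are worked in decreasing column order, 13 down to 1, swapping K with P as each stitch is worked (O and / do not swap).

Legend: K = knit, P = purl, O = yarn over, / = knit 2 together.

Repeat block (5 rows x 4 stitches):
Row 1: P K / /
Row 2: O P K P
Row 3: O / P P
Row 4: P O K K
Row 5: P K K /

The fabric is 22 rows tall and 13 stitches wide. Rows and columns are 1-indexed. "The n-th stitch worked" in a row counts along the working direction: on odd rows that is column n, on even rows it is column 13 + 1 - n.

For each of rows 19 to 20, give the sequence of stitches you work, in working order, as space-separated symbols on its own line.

Rows as worked:
P O K K P O K K P O K K P
K / P P K / P P K / P P K

Derivation:
Row 19: chart row 4, RS - tile across columns 1-13 and work as-is.
Row 20: chart row 5, WS - tiled (columns 1-13): P K K / P K K / P K K / P; work from column 13 back to 1 with K<->P swapped.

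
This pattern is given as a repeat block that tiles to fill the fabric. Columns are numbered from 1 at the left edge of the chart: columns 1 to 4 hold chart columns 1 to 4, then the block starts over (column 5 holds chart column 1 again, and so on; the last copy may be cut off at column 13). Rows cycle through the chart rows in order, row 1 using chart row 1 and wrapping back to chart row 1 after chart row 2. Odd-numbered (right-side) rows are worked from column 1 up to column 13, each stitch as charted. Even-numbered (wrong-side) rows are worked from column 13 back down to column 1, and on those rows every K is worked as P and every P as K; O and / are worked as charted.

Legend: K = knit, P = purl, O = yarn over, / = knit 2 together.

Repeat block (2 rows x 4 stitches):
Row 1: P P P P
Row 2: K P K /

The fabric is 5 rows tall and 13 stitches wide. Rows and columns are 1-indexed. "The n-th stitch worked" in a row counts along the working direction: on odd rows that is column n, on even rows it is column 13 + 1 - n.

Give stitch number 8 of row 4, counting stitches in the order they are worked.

Row 4: (4-1) mod 2 = 1, so use chart row 2. Even row -> WS.
Chart row 2 tiled across columns 1-13: K P K / K P K / K P K / K
Wrong side: read the tiled row from column 13 down to 1 and exchange K with P (leave O, /).
Row 4 as worked: P / P K P / P K P / P K P
The 8th stitch worked is K.

Result:
K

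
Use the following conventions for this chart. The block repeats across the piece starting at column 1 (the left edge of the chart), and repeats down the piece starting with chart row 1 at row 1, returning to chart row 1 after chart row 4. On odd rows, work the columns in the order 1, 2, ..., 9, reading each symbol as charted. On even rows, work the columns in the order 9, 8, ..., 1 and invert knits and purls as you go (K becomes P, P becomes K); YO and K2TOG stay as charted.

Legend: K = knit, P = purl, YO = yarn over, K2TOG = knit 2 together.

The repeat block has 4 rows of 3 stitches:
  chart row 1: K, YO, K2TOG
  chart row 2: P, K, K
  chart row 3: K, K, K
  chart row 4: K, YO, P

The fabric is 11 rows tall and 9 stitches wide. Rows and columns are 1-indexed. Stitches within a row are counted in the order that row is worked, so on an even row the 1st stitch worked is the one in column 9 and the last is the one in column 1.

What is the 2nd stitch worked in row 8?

Result:
YO

Derivation:
Row 8: (8-1) mod 4 = 3, so use chart row 4. Even row -> WS.
Chart row 4 tiled across columns 1-9: K YO P K YO P K YO P
Wrong side: read the tiled row from column 9 down to 1 and exchange K with P (leave YO, K2TOG).
Row 8 as worked: K YO P K YO P K YO P
Counting 2 along the worked row gives YO.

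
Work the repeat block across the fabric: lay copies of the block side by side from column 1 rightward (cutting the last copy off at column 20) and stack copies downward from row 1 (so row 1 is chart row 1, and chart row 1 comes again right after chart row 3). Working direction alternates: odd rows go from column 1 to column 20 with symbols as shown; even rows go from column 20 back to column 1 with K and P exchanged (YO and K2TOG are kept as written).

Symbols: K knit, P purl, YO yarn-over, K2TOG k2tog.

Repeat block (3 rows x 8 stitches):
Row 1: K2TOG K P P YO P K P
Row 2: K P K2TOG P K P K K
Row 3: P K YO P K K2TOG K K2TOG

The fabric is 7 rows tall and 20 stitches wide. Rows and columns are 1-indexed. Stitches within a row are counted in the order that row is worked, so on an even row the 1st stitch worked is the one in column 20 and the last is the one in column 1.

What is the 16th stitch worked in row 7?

Row 7 uses chart row ((7-1) mod 3)+1 = 1. Row 7 is odd, so RS.
Chart row 1 tiled across columns 1-20: K2TOG K P P YO P K P K2TOG K P P YO P K P K2TOG K P P
RS row: no reversal, no swap; stitch n worked = column n.
Stitch 16 in working order -> P

== STITCH ==
P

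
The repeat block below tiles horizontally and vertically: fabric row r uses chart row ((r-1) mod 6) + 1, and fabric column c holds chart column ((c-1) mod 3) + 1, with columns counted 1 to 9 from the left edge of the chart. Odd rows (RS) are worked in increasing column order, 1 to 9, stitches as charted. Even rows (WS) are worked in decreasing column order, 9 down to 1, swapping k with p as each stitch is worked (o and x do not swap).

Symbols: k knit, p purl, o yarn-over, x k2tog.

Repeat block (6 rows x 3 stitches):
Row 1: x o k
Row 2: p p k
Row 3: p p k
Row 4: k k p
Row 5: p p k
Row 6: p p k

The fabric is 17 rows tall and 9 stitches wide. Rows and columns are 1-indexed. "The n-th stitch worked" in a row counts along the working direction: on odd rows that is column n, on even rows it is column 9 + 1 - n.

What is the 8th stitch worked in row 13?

Row 13 uses chart row ((13-1) mod 6)+1 = 1. Row 13 is odd, so RS.
Chart row 1 tiled across columns 1-9: x o k x o k x o k
RS row: no reversal, no swap; stitch n worked = column n.
The 8th stitch worked is o.

Stitch:
o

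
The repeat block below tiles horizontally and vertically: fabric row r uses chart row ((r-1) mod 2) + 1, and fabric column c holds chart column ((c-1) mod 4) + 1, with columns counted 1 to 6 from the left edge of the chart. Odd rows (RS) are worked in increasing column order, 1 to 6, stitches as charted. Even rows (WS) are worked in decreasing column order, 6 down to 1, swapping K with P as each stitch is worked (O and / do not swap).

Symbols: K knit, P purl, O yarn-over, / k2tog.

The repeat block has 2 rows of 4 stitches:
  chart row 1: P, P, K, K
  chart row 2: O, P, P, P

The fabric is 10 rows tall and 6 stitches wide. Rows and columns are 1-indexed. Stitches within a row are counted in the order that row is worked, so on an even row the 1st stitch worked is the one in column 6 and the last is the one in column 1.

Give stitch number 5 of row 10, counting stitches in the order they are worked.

Stitch:
K

Derivation:
Row 10 uses chart row ((10-1) mod 2)+1 = 2. Row 10 is even, so WS.
Chart row 2 tiled across columns 1-6: O P P P O P
WS row: flip the tiled sequence (start at column 6) and apply K<->P; O and / stay.
Row 10 as worked: K O K K K O
Stitch 5 in working order -> K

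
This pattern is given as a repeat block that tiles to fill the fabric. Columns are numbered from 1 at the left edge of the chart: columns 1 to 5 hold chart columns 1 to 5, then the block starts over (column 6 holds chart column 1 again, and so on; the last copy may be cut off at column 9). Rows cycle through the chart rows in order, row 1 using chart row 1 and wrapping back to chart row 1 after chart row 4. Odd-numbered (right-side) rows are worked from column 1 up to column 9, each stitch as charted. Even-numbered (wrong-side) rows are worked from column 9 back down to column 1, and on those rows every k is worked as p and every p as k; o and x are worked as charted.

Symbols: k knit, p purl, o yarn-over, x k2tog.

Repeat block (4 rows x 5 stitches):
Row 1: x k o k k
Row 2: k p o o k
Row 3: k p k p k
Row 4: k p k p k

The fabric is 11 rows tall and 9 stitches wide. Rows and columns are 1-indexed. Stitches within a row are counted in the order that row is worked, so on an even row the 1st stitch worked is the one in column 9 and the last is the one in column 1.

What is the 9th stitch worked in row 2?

Row 2: (2-1) mod 4 = 1, so use chart row 2. Even row -> WS.
Chart row 2 tiled across columns 1-9: k p o o k k p o o
WS: work from column 9 back to column 1 (reverse the tiled row), swapping k<->p (o and x unchanged).
Row 2 as worked: o o k p p o o k p
Counting 9 along the worked row gives p.

Result:
p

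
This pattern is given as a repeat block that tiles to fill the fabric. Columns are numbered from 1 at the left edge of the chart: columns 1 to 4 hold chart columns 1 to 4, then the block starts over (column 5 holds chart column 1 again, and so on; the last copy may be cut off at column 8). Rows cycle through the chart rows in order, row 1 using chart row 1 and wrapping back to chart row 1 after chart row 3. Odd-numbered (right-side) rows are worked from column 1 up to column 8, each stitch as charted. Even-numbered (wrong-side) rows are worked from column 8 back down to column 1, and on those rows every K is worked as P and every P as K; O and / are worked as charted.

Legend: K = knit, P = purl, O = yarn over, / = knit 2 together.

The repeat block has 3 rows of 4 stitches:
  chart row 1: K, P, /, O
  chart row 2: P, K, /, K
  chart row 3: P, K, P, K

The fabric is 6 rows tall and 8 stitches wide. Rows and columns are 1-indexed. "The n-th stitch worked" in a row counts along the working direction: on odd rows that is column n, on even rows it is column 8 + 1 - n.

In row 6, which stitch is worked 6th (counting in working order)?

== STITCH ==
K

Derivation:
For row 6: chart row = ((6-1) mod 3) + 1 = 3; this is a WS (even) row.
Chart row 3 tiled across columns 1-8: P K P K P K P K
WS: work from column 8 back to column 1 (reverse the tiled row), swapping K<->P (O and / unchanged).
Row 6 as worked: P K P K P K P K
Stitch 6 in working order -> K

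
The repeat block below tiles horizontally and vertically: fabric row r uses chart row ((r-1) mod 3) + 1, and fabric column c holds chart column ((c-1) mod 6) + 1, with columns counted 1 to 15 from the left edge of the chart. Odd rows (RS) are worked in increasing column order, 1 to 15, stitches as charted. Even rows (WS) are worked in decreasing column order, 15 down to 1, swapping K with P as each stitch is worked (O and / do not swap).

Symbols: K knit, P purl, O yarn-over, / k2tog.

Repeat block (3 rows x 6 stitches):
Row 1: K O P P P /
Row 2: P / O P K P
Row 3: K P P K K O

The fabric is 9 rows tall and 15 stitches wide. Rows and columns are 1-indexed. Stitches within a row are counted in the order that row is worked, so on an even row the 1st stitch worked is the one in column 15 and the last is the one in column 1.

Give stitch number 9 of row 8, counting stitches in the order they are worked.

Result:
K

Derivation:
Row 8 uses chart row ((8-1) mod 3)+1 = 2. Row 8 is even, so WS.
Chart row 2 tiled across columns 1-15: P / O P K P P / O P K P P / O
WS: work from column 15 back to column 1 (reverse the tiled row), swapping K<->P (O and / unchanged).
Row 8 as worked: O / K K P K O / K K P K O / K
Counting 9 along the worked row gives K.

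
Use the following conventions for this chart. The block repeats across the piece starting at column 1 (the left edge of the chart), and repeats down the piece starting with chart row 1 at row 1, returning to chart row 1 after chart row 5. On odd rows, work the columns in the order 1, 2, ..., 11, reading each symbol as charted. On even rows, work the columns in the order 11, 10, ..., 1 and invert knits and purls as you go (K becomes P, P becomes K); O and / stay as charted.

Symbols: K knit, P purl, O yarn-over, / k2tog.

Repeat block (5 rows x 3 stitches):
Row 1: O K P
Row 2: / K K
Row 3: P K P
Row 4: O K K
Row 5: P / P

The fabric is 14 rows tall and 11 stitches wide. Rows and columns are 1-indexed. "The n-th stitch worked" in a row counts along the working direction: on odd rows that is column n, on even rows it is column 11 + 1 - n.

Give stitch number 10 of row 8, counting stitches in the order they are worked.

== STITCH ==
P

Derivation:
Row 8 uses chart row ((8-1) mod 5)+1 = 3. Row 8 is even, so WS.
Chart row 3 tiled across columns 1-11: P K P P K P P K P P K
WS row: flip the tiled sequence (start at column 11) and apply K<->P; O and / stay.
Row 8 as worked: P K K P K K P K K P K
The 10th stitch worked is P.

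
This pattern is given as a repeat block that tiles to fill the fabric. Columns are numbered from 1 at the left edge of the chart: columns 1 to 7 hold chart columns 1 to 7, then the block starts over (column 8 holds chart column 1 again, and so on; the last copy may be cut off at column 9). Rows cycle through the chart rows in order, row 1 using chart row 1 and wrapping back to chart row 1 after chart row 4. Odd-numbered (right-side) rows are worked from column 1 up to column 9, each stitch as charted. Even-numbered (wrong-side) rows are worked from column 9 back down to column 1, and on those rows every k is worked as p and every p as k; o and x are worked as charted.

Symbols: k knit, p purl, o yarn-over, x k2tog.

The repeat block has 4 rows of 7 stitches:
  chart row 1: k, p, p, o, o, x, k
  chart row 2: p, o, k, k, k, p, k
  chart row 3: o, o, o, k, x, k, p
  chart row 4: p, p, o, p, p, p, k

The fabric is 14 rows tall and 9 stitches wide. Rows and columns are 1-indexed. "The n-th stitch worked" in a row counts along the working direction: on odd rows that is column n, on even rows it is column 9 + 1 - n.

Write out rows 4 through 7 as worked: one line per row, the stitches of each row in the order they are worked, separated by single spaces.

Rows as worked:
k k p k k k o k k
k p p o o x k k p
o k p k p p p o k
o o o k x k p o o

Derivation:
Row 4: chart row 4, WS - tiled (columns 1-9): p p o p p p k p p; work from column 9 back to 1 with k<->p swapped.
Row 5: chart row 1, RS - tile across columns 1-9 and work as-is.
Row 6: chart row 2, WS - tiled (columns 1-9): p o k k k p k p o; work from column 9 back to 1 with k<->p swapped.
Row 7: chart row 3, RS - tile across columns 1-9 and work as-is.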